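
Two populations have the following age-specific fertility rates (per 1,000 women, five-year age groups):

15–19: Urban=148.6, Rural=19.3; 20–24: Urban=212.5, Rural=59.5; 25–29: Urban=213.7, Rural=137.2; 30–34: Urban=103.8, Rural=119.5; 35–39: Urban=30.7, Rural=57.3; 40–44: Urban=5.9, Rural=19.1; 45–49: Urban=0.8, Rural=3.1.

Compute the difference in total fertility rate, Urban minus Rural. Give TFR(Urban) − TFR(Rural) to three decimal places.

Urban:
  Sum of ASFRs = 148.6 + 212.5 + 213.7 + 103.8 + 30.7 + 5.9 + 0.8 = 716.0
  TFR = 5 × 716.0 / 1000 = 3.58
Rural:
  Sum of ASFRs = 19.3 + 59.5 + 137.2 + 119.5 + 57.3 + 19.1 + 3.1 = 415.0
  TFR = 5 × 415.0 / 1000 = 2.075
Difference = 3.58 − 2.075 = 1.505

1.505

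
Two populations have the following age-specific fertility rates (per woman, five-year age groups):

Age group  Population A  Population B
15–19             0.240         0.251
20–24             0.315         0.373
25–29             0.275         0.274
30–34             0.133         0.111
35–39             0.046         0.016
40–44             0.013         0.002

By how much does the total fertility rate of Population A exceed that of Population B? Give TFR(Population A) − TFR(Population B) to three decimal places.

-0.025

Population A:
  Sum of ASFRs = 0.240 + 0.315 + 0.275 + 0.133 + 0.046 + 0.013 = 1.022
  TFR = 5 × 1.022 = 5.11
Population B:
  Sum of ASFRs = 0.251 + 0.373 + 0.274 + 0.111 + 0.016 + 0.002 = 1.027
  TFR = 5 × 1.027 = 5.135
Difference = 5.11 − 5.135 = -0.025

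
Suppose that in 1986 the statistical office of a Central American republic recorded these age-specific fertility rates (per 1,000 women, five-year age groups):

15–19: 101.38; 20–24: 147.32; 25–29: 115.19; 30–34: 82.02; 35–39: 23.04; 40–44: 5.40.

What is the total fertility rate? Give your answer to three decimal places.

2.372

Sum of ASFRs = 101.38 + 147.32 + 115.19 + 82.02 + 23.04 + 5.40 = 474.35
TFR = 5 × 474.35 / 1000 = 2.37175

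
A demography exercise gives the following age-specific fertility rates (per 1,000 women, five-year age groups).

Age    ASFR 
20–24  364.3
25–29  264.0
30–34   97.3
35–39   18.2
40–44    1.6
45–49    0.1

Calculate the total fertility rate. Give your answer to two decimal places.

3.73

Sum of ASFRs = 364.3 + 264.0 + 97.3 + 18.2 + 1.6 + 0.1 = 745.5
TFR = 5 × 745.5 / 1000 = 3.7275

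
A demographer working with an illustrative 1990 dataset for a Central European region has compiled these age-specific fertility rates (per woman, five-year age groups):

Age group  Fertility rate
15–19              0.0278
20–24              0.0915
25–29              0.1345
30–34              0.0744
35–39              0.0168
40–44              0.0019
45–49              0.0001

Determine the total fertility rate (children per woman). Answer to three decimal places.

1.735

Sum of ASFRs = 0.0278 + 0.0915 + 0.1345 + 0.0744 + 0.0168 + 0.0019 + 0.0001 = 0.3470
TFR = 5 × 0.3470 = 1.735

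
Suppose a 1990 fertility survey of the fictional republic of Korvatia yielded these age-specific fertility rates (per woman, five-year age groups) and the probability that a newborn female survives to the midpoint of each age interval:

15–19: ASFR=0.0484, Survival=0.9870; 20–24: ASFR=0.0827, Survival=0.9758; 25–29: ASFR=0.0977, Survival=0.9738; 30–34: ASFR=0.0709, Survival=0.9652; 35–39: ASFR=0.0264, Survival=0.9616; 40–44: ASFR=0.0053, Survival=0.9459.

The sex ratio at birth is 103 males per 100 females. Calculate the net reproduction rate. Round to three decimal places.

Proportion female at birth = 100 / (100 + 103) = 0.49261.
Per-age-group product (5 × ASFR × survival probability):
  15–19: 5 × 0.0484 × 0.9870 = 0.23885
  20–24: 5 × 0.0827 × 0.9758 = 0.40349
  25–29: 5 × 0.0977 × 0.9738 = 0.47570
  30–34: 5 × 0.0709 × 0.9652 = 0.34216
  35–39: 5 × 0.0264 × 0.9616 = 0.12693
  40–44: 5 × 0.0053 × 0.9459 = 0.02507
Sum = 1.61220
NRR = 0.49261 × 1.61220 = 0.79419

0.794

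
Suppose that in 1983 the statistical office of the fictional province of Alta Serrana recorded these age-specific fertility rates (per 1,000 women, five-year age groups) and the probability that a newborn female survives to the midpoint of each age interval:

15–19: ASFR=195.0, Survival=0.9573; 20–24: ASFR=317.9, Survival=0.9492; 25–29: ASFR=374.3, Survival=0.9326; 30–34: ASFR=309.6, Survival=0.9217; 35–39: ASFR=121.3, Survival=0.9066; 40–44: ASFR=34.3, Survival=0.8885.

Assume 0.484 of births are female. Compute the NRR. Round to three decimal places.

Proportion female at birth = 0.484.
Per-age-group product (5 × ASFR × survival probability):
  15–19: 5 × 195.0/1000 × 0.9573 = 0.93337
  20–24: 5 × 317.9/1000 × 0.9492 = 1.50875
  25–29: 5 × 374.3/1000 × 0.9326 = 1.74536
  30–34: 5 × 309.6/1000 × 0.9217 = 1.42679
  35–39: 5 × 121.3/1000 × 0.9066 = 0.54985
  40–44: 5 × 34.3/1000 × 0.8885 = 0.15238
Sum = 6.31650
NRR = 0.484 × 6.31650 = 3.05719
With NRR above 1 the population is above replacement fertility.

3.057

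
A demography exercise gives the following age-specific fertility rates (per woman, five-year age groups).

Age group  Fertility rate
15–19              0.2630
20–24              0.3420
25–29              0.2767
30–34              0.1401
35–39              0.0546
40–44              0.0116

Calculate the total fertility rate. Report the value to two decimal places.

5.44

Sum of ASFRs = 0.2630 + 0.3420 + 0.2767 + 0.1401 + 0.0546 + 0.0116 = 1.0880
TFR = 5 × 1.0880 = 5.44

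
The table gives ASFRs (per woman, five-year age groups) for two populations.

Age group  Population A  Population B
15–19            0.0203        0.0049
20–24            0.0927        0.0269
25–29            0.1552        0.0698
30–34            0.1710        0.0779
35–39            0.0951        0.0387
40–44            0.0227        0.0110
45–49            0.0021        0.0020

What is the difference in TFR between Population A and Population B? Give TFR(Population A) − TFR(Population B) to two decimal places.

Population A:
  Sum of ASFRs = 0.0203 + 0.0927 + 0.1552 + 0.1710 + 0.0951 + 0.0227 + 0.0021 = 0.5591
  TFR = 5 × 0.5591 = 2.7955
Population B:
  Sum of ASFRs = 0.0049 + 0.0269 + 0.0698 + 0.0779 + 0.0387 + 0.0110 + 0.0020 = 0.2312
  TFR = 5 × 0.2312 = 1.156
Difference = 2.7955 − 1.156 = 1.6395

1.64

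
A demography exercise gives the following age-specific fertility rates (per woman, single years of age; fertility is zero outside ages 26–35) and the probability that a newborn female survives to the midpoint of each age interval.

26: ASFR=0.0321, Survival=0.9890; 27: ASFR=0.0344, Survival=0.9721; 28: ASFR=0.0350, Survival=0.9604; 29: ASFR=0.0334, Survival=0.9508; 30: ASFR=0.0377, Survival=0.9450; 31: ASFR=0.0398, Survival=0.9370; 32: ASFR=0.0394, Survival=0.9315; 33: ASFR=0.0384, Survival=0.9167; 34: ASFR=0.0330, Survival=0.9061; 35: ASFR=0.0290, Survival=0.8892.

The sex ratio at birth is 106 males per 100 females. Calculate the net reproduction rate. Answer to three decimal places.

0.161

Proportion female at birth = 100 / (100 + 106) = 0.48544.
Survival-weighted fertility by age (1·fₓ·Sₓ):
  26: 1 × 0.0321 × 0.9890 = 0.03175
  27: 1 × 0.0344 × 0.9721 = 0.03344
  28: 1 × 0.0350 × 0.9604 = 0.03361
  29: 1 × 0.0334 × 0.9508 = 0.03176
  30: 1 × 0.0377 × 0.9450 = 0.03563
  31: 1 × 0.0398 × 0.9370 = 0.03729
  32: 1 × 0.0394 × 0.9315 = 0.03670
  33: 1 × 0.0384 × 0.9167 = 0.03520
  34: 1 × 0.0330 × 0.9061 = 0.02990
  35: 1 × 0.0290 × 0.8892 = 0.02579
Sum = 0.33107
NRR = 0.48544 × 0.33107 = 0.16071
NRR < 1, so the cohort does not fully replace itself.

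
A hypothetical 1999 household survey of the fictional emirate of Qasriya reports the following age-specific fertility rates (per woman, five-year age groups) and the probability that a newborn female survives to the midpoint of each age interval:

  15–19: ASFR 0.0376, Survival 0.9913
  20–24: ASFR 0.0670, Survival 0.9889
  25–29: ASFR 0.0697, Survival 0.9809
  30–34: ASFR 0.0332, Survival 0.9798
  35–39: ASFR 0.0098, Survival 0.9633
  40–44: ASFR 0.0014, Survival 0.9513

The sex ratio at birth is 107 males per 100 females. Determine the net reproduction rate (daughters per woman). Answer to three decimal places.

Proportion female at birth = 100 / (100 + 107) = 0.48309.
Weighting each age-specific rate by interval width and survival:
  15–19: 5 × 0.0376 × 0.9913 = 0.18636
  20–24: 5 × 0.0670 × 0.9889 = 0.33128
  25–29: 5 × 0.0697 × 0.9809 = 0.34184
  30–34: 5 × 0.0332 × 0.9798 = 0.16265
  35–39: 5 × 0.0098 × 0.9633 = 0.04720
  40–44: 5 × 0.0014 × 0.9513 = 0.00666
Sum = 1.07599
NRR = 0.48309 × 1.07599 = 0.51980
NRR < 1, so the cohort does not fully replace itself.

0.520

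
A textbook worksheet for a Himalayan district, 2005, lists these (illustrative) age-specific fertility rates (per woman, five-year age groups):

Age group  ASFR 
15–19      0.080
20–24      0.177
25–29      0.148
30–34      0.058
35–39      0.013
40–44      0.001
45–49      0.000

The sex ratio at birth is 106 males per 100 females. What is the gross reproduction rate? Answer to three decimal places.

Proportion female at birth = 100 / (100 + 106) = 0.48544.
Sum of ASFRs = 0.080 + 0.177 + 0.148 + 0.058 + 0.013 + 0.001 + 0.000 = 0.477
TFR = 5 × 0.477 = 2.385
GRR = 0.48544 × 2.385 = 1.15777

1.158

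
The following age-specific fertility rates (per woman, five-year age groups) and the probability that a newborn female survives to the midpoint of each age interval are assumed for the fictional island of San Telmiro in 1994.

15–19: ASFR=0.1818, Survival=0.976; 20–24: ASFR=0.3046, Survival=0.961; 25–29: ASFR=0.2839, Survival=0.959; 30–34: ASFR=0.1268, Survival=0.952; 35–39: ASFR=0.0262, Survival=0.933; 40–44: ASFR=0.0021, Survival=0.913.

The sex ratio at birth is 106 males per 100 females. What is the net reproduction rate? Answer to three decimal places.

Proportion female at birth = 100 / (100 + 106) = 0.48544.
Per-age-group product (5 × ASFR × survival probability):
  15–19: 5 × 0.1818 × 0.976 = 0.88718
  20–24: 5 × 0.3046 × 0.961 = 1.46360
  25–29: 5 × 0.2839 × 0.959 = 1.36130
  30–34: 5 × 0.1268 × 0.952 = 0.60357
  35–39: 5 × 0.0262 × 0.933 = 0.12222
  40–44: 5 × 0.0021 × 0.913 = 0.00959
Sum = 4.44746
NRR = 0.48544 × 4.44746 = 2.15897
NRR > 1, so each generation more than replaces itself.

2.159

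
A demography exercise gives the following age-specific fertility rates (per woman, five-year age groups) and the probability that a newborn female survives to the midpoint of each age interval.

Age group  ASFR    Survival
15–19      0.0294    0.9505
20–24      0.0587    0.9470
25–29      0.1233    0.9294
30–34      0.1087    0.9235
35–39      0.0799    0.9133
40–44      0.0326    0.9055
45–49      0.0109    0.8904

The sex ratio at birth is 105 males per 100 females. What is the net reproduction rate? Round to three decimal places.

1.002

Proportion female at birth = 100 / (100 + 105) = 0.48780.
Survival-weighted fertility by age (5·fₓ·Sₓ):
  15–19: 5 × 0.0294 × 0.9505 = 0.13972
  20–24: 5 × 0.0587 × 0.9470 = 0.27794
  25–29: 5 × 0.1233 × 0.9294 = 0.57298
  30–34: 5 × 0.1087 × 0.9235 = 0.50192
  35–39: 5 × 0.0799 × 0.9133 = 0.36486
  40–44: 5 × 0.0326 × 0.9055 = 0.14760
  45–49: 5 × 0.0109 × 0.8904 = 0.04853
Sum = 2.05355
NRR = 0.48780 × 2.05355 = 1.00172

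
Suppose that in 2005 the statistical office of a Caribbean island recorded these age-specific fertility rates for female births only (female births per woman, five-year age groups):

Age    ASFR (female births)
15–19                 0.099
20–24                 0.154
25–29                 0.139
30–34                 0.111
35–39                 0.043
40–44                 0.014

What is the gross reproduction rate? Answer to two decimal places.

Sum of female ASFRs = 0.099 + 0.154 + 0.139 + 0.111 + 0.043 + 0.014 = 0.560
GRR = 5 × 0.560 = 2.8

2.80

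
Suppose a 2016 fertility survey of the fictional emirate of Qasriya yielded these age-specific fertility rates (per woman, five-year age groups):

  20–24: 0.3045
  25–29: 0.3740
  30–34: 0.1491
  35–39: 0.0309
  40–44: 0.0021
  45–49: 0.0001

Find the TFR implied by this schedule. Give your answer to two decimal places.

Sum of ASFRs = 0.3045 + 0.3740 + 0.1491 + 0.0309 + 0.0021 + 0.0001 = 0.8607
TFR = 5 × 0.8607 = 4.3035

4.30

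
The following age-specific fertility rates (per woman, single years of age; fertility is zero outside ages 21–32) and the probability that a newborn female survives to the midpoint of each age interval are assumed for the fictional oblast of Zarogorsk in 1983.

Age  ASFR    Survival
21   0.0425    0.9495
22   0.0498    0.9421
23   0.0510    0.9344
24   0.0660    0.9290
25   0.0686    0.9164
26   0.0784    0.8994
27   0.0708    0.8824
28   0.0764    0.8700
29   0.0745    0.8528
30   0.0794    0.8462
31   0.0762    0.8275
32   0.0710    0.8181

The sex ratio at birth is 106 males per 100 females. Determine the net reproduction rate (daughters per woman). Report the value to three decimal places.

Proportion female at birth = 100 / (100 + 106) = 0.48544.
Survival-weighted fertility by age (1·fₓ·Sₓ):
  21: 1 × 0.0425 × 0.9495 = 0.04035
  22: 1 × 0.0498 × 0.9421 = 0.04692
  23: 1 × 0.0510 × 0.9344 = 0.04765
  24: 1 × 0.0660 × 0.9290 = 0.06131
  25: 1 × 0.0686 × 0.9164 = 0.06287
  26: 1 × 0.0784 × 0.8994 = 0.07051
  27: 1 × 0.0708 × 0.8824 = 0.06247
  28: 1 × 0.0764 × 0.8700 = 0.06647
  29: 1 × 0.0745 × 0.8528 = 0.06353
  30: 1 × 0.0794 × 0.8462 = 0.06719
  31: 1 × 0.0762 × 0.8275 = 0.06306
  32: 1 × 0.0710 × 0.8181 = 0.05809
Sum = 0.71042
NRR = 0.48544 × 0.71042 = 0.34487

0.345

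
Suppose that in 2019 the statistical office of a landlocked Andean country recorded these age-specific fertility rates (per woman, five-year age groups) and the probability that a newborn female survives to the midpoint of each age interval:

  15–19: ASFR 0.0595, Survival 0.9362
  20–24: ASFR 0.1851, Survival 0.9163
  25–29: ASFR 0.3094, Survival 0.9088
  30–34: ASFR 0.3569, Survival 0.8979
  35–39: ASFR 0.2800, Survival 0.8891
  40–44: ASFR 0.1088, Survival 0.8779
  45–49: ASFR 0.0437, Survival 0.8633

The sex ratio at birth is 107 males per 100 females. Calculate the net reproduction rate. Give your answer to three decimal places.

Proportion female at birth = 100 / (100 + 107) = 0.48309.
Survival-weighted fertility by age (5·fₓ·Sₓ):
  15–19: 5 × 0.0595 × 0.9362 = 0.27852
  20–24: 5 × 0.1851 × 0.9163 = 0.84804
  25–29: 5 × 0.3094 × 0.9088 = 1.40591
  30–34: 5 × 0.3569 × 0.8979 = 1.60230
  35–39: 5 × 0.2800 × 0.8891 = 1.24474
  40–44: 5 × 0.1088 × 0.8779 = 0.47758
  45–49: 5 × 0.0437 × 0.8633 = 0.18863
Sum = 6.04572
NRR = 0.48309 × 6.04572 = 2.92063

2.921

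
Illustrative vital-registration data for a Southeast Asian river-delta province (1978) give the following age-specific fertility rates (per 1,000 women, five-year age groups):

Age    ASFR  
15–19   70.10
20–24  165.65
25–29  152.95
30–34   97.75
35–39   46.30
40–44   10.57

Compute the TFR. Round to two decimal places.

Sum of ASFRs = 70.10 + 165.65 + 152.95 + 97.75 + 46.30 + 10.57 = 543.32
TFR = 5 × 543.32 / 1000 = 2.7166

2.72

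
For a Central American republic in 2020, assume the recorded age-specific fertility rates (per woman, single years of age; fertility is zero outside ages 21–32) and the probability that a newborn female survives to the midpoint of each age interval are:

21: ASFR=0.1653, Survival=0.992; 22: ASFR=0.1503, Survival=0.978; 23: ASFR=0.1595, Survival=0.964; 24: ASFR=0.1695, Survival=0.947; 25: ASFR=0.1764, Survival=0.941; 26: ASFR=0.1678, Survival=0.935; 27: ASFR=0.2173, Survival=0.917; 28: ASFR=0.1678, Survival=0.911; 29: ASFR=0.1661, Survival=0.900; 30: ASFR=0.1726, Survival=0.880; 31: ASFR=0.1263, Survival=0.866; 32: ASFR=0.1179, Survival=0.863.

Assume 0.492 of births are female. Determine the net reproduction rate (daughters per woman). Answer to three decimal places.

Proportion female at birth = 0.492.
Each age group contributes 1 × ASFR × survival:
  21: 1 × 0.1653 × 0.992 = 0.16398
  22: 1 × 0.1503 × 0.978 = 0.14699
  23: 1 × 0.1595 × 0.964 = 0.15376
  24: 1 × 0.1695 × 0.947 = 0.16052
  25: 1 × 0.1764 × 0.941 = 0.16599
  26: 1 × 0.1678 × 0.935 = 0.15689
  27: 1 × 0.2173 × 0.917 = 0.19926
  28: 1 × 0.1678 × 0.911 = 0.15287
  29: 1 × 0.1661 × 0.900 = 0.14949
  30: 1 × 0.1726 × 0.880 = 0.15189
  31: 1 × 0.1263 × 0.866 = 0.10938
  32: 1 × 0.1179 × 0.863 = 0.10175
Sum = 1.81277
NRR = 0.492 × 1.81277 = 0.89188

0.892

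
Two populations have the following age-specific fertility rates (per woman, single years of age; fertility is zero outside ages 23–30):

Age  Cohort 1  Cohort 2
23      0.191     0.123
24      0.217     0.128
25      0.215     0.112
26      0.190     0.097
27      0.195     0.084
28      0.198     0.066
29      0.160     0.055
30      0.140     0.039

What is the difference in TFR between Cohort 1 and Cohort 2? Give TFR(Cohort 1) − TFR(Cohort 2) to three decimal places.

0.802

Cohort 1:
  Sum of ASFRs = 0.191 + 0.217 + 0.215 + 0.190 + 0.195 + 0.198 + 0.160 + 0.140 = 1.506
  TFR = 1.506
Cohort 2:
  Sum of ASFRs = 0.123 + 0.128 + 0.112 + 0.097 + 0.084 + 0.066 + 0.055 + 0.039 = 0.704
  TFR = 0.704
Difference = 1.506 − 0.704 = 0.802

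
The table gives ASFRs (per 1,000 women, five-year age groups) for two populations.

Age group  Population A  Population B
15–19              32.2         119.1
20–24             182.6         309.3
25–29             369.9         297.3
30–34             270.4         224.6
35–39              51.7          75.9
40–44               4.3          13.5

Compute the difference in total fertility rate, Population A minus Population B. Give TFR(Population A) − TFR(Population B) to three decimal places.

-0.643

Population A:
  Sum of ASFRs = 32.2 + 182.6 + 369.9 + 270.4 + 51.7 + 4.3 = 911.1
  TFR = 5 × 911.1 / 1000 = 4.5555
Population B:
  Sum of ASFRs = 119.1 + 309.3 + 297.3 + 224.6 + 75.9 + 13.5 = 1039.7
  TFR = 5 × 1039.7 / 1000 = 5.1985
Difference = 4.5555 − 5.1985 = -0.643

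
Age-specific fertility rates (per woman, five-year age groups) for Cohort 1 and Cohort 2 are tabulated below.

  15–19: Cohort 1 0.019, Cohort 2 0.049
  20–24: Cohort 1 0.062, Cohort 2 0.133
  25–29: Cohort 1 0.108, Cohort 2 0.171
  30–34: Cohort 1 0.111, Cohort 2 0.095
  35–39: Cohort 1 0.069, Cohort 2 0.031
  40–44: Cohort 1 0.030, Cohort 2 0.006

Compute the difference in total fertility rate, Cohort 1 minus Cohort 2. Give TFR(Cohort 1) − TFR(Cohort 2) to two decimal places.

-0.43

Cohort 1:
  Sum of ASFRs = 0.019 + 0.062 + 0.108 + 0.111 + 0.069 + 0.030 = 0.399
  TFR = 5 × 0.399 = 1.995
Cohort 2:
  Sum of ASFRs = 0.049 + 0.133 + 0.171 + 0.095 + 0.031 + 0.006 = 0.485
  TFR = 5 × 0.485 = 2.425
Difference = 1.995 − 2.425 = -0.43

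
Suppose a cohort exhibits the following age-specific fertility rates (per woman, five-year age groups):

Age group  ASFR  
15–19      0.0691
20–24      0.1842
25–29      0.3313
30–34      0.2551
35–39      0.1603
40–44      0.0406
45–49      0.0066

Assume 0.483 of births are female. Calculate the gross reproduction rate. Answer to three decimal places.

2.529

Proportion female at birth = 0.483.
Sum of ASFRs = 0.0691 + 0.1842 + 0.3313 + 0.2551 + 0.1603 + 0.0406 + 0.0066 = 1.0472
TFR = 5 × 1.0472 = 5.236
GRR = 0.483 × 5.236 = 2.52899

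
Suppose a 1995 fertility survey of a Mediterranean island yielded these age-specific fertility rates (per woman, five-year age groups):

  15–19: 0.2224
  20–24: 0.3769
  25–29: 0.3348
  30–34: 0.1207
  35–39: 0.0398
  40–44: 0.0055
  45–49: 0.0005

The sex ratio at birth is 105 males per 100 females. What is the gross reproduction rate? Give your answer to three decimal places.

2.684

Proportion female at birth = 100 / (100 + 105) = 0.48780.
Sum of ASFRs = 0.2224 + 0.3769 + 0.3348 + 0.1207 + 0.0398 + 0.0055 + 0.0005 = 1.1006
TFR = 5 × 1.1006 = 5.503
GRR = 0.48780 × 5.503 = 2.68436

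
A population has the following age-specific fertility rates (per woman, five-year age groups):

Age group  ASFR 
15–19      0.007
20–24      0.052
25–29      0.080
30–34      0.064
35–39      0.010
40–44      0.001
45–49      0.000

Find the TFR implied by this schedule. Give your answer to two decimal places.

Sum of ASFRs = 0.007 + 0.052 + 0.080 + 0.064 + 0.010 + 0.001 + 0.000 = 0.214
TFR = 5 × 0.214 = 1.07

1.07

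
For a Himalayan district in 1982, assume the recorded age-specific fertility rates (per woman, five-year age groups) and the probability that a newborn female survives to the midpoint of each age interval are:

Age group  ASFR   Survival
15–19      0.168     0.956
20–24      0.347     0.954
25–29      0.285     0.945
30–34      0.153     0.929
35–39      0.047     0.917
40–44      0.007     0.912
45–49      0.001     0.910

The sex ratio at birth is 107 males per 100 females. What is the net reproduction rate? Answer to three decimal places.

Proportion female at birth = 100 / (100 + 107) = 0.48309.
Per-age-group product (5 × ASFR × survival probability):
  15–19: 5 × 0.168 × 0.956 = 0.80304
  20–24: 5 × 0.347 × 0.954 = 1.65519
  25–29: 5 × 0.285 × 0.945 = 1.34663
  30–34: 5 × 0.153 × 0.929 = 0.71069
  35–39: 5 × 0.047 × 0.917 = 0.21550
  40–44: 5 × 0.007 × 0.912 = 0.03192
  45–49: 5 × 0.001 × 0.910 = 0.00455
Sum = 4.76752
NRR = 0.48309 × 4.76752 = 2.30314
With NRR above 1 the population is above replacement fertility.

2.303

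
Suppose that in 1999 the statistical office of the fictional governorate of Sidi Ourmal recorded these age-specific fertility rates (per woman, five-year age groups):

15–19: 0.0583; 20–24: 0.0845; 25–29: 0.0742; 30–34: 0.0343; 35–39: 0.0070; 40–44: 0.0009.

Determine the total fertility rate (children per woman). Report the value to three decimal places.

1.296

Sum of ASFRs = 0.0583 + 0.0845 + 0.0742 + 0.0343 + 0.0070 + 0.0009 = 0.2592
TFR = 5 × 0.2592 = 1.296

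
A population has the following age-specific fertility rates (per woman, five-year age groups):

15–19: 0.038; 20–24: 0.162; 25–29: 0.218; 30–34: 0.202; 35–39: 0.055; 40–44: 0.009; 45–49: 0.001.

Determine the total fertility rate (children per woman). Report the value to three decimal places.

Sum of ASFRs = 0.038 + 0.162 + 0.218 + 0.202 + 0.055 + 0.009 + 0.001 = 0.685
TFR = 5 × 0.685 = 3.425

3.425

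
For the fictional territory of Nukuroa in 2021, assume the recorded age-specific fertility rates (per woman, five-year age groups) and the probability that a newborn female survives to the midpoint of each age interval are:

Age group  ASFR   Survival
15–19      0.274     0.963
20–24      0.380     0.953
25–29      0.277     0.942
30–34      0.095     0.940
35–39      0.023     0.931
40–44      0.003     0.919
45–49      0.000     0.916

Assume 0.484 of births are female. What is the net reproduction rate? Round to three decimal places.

2.421

Proportion female at birth = 0.484.
Weighting each age-specific rate by interval width and survival:
  15–19: 5 × 0.274 × 0.963 = 1.31931
  20–24: 5 × 0.380 × 0.953 = 1.81070
  25–29: 5 × 0.277 × 0.942 = 1.30467
  30–34: 5 × 0.095 × 0.940 = 0.44650
  35–39: 5 × 0.023 × 0.931 = 0.10707
  40–44: 5 × 0.003 × 0.919 = 0.01379
  45–49: 5 × 0.000 × 0.916 = 0.00000
Sum = 5.00204
NRR = 0.484 × 5.00204 = 2.42099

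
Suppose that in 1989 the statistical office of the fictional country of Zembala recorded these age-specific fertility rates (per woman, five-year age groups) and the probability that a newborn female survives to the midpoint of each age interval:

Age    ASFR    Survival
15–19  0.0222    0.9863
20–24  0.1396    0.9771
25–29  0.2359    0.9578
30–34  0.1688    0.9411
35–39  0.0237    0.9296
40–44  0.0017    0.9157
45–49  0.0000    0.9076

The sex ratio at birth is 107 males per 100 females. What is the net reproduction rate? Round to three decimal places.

1.369

Proportion female at birth = 100 / (100 + 107) = 0.48309.
Each age group contributes 5 × ASFR × survival:
  15–19: 5 × 0.0222 × 0.9863 = 0.10948
  20–24: 5 × 0.1396 × 0.9771 = 0.68202
  25–29: 5 × 0.2359 × 0.9578 = 1.12973
  30–34: 5 × 0.1688 × 0.9411 = 0.79429
  35–39: 5 × 0.0237 × 0.9296 = 0.11016
  40–44: 5 × 0.0017 × 0.9157 = 0.00778
  45–49: 5 × 0.0000 × 0.9076 = 0.00000
Sum = 2.83346
NRR = 0.48309 × 2.83346 = 1.36882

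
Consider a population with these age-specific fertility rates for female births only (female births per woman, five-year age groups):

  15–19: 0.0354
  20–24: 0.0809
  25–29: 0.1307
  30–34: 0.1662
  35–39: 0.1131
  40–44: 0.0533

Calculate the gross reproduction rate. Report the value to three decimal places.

Sum of female ASFRs = 0.0354 + 0.0809 + 0.1307 + 0.1662 + 0.1131 + 0.0533 = 0.5796
GRR = 5 × 0.5796 = 2.898

2.898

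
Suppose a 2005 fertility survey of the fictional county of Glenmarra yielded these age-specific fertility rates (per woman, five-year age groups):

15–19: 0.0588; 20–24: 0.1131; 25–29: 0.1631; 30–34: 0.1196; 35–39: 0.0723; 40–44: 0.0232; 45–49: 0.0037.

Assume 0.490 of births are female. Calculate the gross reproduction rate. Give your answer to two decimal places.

Proportion female at birth = 0.490.
Sum of ASFRs = 0.0588 + 0.1131 + 0.1631 + 0.1196 + 0.0723 + 0.0232 + 0.0037 = 0.5538
TFR = 5 × 0.5538 = 2.769
GRR = 0.490 × 2.769 = 1.35681

1.36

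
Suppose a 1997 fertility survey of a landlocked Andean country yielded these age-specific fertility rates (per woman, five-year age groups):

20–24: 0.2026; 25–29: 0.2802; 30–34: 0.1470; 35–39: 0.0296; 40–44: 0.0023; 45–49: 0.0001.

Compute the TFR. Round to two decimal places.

3.31

Sum of ASFRs = 0.2026 + 0.2802 + 0.1470 + 0.0296 + 0.0023 + 0.0001 = 0.6618
TFR = 5 × 0.6618 = 3.309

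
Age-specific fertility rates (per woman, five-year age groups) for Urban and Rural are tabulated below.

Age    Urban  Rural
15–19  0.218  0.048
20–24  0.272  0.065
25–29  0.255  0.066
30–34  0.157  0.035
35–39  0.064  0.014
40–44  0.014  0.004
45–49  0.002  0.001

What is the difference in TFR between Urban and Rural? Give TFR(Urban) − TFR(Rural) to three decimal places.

Urban:
  Sum of ASFRs = 0.218 + 0.272 + 0.255 + 0.157 + 0.064 + 0.014 + 0.002 = 0.982
  TFR = 5 × 0.982 = 4.91
Rural:
  Sum of ASFRs = 0.048 + 0.065 + 0.066 + 0.035 + 0.014 + 0.004 + 0.001 = 0.233
  TFR = 5 × 0.233 = 1.165
Difference = 4.91 − 1.165 = 3.745

3.745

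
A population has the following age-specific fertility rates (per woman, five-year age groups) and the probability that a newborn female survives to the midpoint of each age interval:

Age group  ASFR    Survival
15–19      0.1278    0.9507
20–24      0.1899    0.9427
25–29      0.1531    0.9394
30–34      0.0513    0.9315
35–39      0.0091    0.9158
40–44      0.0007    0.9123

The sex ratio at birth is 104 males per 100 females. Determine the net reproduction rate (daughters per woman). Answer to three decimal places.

1.228

Proportion female at birth = 100 / (100 + 104) = 0.49020.
Survival-weighted fertility by age (5·fₓ·Sₓ):
  15–19: 5 × 0.1278 × 0.9507 = 0.60750
  20–24: 5 × 0.1899 × 0.9427 = 0.89509
  25–29: 5 × 0.1531 × 0.9394 = 0.71911
  30–34: 5 × 0.0513 × 0.9315 = 0.23893
  35–39: 5 × 0.0091 × 0.9158 = 0.04167
  40–44: 5 × 0.0007 × 0.9123 = 0.00319
Sum = 2.50549
NRR = 0.49020 × 2.50549 = 1.22819
NRR > 1, so each generation more than replaces itself.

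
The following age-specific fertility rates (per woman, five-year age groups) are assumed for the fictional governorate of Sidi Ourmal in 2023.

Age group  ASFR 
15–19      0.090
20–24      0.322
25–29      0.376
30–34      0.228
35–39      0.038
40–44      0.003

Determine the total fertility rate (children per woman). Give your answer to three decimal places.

5.285

Sum of ASFRs = 0.090 + 0.322 + 0.376 + 0.228 + 0.038 + 0.003 = 1.057
TFR = 5 × 1.057 = 5.285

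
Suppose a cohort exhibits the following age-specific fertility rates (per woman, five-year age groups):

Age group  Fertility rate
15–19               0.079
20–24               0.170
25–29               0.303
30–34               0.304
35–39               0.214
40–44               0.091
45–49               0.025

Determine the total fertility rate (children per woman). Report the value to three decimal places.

Sum of ASFRs = 0.079 + 0.170 + 0.303 + 0.304 + 0.214 + 0.091 + 0.025 = 1.186
TFR = 5 × 1.186 = 5.93

5.930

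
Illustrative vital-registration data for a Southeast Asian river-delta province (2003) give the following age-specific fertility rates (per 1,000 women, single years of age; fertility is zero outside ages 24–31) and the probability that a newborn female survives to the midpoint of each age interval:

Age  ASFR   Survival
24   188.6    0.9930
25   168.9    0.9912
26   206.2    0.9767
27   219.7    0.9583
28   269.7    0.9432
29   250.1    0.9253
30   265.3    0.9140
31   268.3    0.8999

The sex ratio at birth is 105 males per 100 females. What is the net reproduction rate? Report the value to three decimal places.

0.847

Proportion female at birth = 100 / (100 + 105) = 0.48780.
Weighting each age-specific rate by interval width and survival:
  24: 1 × 188.6/1000 × 0.9930 = 0.18728
  25: 1 × 168.9/1000 × 0.9912 = 0.16741
  26: 1 × 206.2/1000 × 0.9767 = 0.20140
  27: 1 × 219.7/1000 × 0.9583 = 0.21054
  28: 1 × 269.7/1000 × 0.9432 = 0.25438
  29: 1 × 250.1/1000 × 0.9253 = 0.23142
  30: 1 × 265.3/1000 × 0.9140 = 0.24248
  31: 1 × 268.3/1000 × 0.8999 = 0.24144
Sum = 1.73635
NRR = 0.48780 × 1.73635 = 0.84699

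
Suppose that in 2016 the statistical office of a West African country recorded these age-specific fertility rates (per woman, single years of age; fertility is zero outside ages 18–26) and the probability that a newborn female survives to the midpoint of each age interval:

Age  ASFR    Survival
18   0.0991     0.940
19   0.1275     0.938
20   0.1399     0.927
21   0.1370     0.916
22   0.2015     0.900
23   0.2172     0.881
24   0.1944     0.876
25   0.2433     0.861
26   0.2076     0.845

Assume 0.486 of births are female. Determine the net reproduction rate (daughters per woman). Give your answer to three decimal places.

0.678

Proportion female at birth = 0.486.
Weighting each age-specific rate by interval width and survival:
  18: 1 × 0.0991 × 0.940 = 0.09315
  19: 1 × 0.1275 × 0.938 = 0.11960
  20: 1 × 0.1399 × 0.927 = 0.12969
  21: 1 × 0.1370 × 0.916 = 0.12549
  22: 1 × 0.2015 × 0.900 = 0.18135
  23: 1 × 0.2172 × 0.881 = 0.19135
  24: 1 × 0.1944 × 0.876 = 0.17029
  25: 1 × 0.2433 × 0.861 = 0.20948
  26: 1 × 0.2076 × 0.845 = 0.17542
Sum = 1.39582
NRR = 0.486 × 1.39582 = 0.67837
An NRR under 1 implies long-run decline under these rates.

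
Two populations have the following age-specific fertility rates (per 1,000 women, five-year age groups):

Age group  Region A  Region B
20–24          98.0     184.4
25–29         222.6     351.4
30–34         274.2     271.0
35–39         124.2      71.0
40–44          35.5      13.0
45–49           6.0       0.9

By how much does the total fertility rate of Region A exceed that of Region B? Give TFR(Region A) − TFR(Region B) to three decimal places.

-0.656

Region A:
  Sum of ASFRs = 98.0 + 222.6 + 274.2 + 124.2 + 35.5 + 6.0 = 760.5
  TFR = 5 × 760.5 / 1000 = 3.8025
Region B:
  Sum of ASFRs = 184.4 + 351.4 + 271.0 + 71.0 + 13.0 + 0.9 = 891.7
  TFR = 5 × 891.7 / 1000 = 4.4585
Difference = 3.8025 − 4.4585 = -0.656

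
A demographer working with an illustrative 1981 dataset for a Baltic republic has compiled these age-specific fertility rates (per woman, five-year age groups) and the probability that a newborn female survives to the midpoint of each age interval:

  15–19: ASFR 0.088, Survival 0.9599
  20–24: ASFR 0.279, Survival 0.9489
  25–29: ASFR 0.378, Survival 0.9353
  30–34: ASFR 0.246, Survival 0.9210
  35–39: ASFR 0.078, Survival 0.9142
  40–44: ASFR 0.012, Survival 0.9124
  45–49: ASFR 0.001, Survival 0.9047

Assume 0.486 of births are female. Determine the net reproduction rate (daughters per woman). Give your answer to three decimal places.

2.460

Proportion female at birth = 0.486.
Survival-weighted fertility by age (5·fₓ·Sₓ):
  15–19: 5 × 0.088 × 0.9599 = 0.42236
  20–24: 5 × 0.279 × 0.9489 = 1.32372
  25–29: 5 × 0.378 × 0.9353 = 1.76772
  30–34: 5 × 0.246 × 0.9210 = 1.13283
  35–39: 5 × 0.078 × 0.9142 = 0.35654
  40–44: 5 × 0.012 × 0.9124 = 0.05474
  45–49: 5 × 0.001 × 0.9047 = 0.00452
Sum = 5.06243
NRR = 0.486 × 5.06243 = 2.46034
With NRR above 1 the population is above replacement fertility.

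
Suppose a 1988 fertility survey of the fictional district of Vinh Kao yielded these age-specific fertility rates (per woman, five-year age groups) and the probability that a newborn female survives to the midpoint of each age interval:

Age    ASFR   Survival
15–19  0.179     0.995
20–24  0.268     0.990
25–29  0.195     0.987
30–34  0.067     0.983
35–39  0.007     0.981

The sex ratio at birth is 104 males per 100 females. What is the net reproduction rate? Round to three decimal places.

1.737

Proportion female at birth = 100 / (100 + 104) = 0.49020.
Per-age-group product (5 × ASFR × survival probability):
  15–19: 5 × 0.179 × 0.995 = 0.89053
  20–24: 5 × 0.268 × 0.990 = 1.32660
  25–29: 5 × 0.195 × 0.987 = 0.96233
  30–34: 5 × 0.067 × 0.983 = 0.32931
  35–39: 5 × 0.007 × 0.981 = 0.03434
Sum = 3.54311
NRR = 0.49020 × 3.54311 = 1.73683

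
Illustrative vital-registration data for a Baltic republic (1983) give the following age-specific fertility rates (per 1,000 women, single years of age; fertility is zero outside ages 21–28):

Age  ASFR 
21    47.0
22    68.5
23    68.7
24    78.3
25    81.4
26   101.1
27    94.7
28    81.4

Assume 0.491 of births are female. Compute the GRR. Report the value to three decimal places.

0.305

Proportion female at birth = 0.491.
Sum of ASFRs = 47.0 + 68.5 + 68.7 + 78.3 + 81.4 + 101.1 + 94.7 + 81.4 = 621.1
TFR = 621.1 / 1000 = 0.6211
GRR = 0.491 × 0.6211 = 0.30496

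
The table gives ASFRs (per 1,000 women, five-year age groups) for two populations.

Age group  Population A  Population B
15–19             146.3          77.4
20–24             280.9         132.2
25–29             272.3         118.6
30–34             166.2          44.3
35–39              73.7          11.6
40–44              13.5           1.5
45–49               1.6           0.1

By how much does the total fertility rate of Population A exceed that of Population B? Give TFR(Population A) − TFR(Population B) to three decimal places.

2.844

Population A:
  Sum of ASFRs = 146.3 + 280.9 + 272.3 + 166.2 + 73.7 + 13.5 + 1.6 = 954.5
  TFR = 5 × 954.5 / 1000 = 4.7725
Population B:
  Sum of ASFRs = 77.4 + 132.2 + 118.6 + 44.3 + 11.6 + 1.5 + 0.1 = 385.7
  TFR = 5 × 385.7 / 1000 = 1.9285
Difference = 4.7725 − 1.9285 = 2.844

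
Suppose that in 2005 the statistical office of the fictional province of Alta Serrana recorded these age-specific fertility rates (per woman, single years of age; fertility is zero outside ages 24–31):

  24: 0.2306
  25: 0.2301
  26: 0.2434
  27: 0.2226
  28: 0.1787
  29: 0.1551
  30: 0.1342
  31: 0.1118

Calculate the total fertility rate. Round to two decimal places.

Sum of ASFRs = 0.2306 + 0.2301 + 0.2434 + 0.2226 + 0.1787 + 0.1551 + 0.1342 + 0.1118 = 1.5065
TFR = 1.5065

1.51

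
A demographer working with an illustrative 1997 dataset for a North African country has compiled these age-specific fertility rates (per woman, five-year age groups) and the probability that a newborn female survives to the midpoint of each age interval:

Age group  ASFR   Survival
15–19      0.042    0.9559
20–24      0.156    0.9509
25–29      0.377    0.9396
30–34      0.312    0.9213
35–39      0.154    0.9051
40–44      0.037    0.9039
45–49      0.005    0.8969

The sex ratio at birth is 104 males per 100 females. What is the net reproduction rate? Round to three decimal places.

2.469

Proportion female at birth = 100 / (100 + 104) = 0.49020.
Weighting each age-specific rate by interval width and survival:
  15–19: 5 × 0.042 × 0.9559 = 0.20074
  20–24: 5 × 0.156 × 0.9509 = 0.74170
  25–29: 5 × 0.377 × 0.9396 = 1.77115
  30–34: 5 × 0.312 × 0.9213 = 1.43723
  35–39: 5 × 0.154 × 0.9051 = 0.69693
  40–44: 5 × 0.037 × 0.9039 = 0.16722
  45–49: 5 × 0.005 × 0.8969 = 0.02242
Sum = 5.03739
NRR = 0.49020 × 5.03739 = 2.46933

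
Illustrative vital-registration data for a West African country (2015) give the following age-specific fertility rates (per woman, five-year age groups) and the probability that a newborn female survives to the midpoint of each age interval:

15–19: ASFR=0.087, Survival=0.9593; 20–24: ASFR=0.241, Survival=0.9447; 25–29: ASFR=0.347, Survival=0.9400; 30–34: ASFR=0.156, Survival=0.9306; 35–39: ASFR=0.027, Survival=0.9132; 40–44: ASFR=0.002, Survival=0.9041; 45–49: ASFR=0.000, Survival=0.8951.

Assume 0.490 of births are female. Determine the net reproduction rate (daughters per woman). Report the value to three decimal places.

1.982

Proportion female at birth = 0.490.
Per-age-group product (5 × ASFR × survival probability):
  15–19: 5 × 0.087 × 0.9593 = 0.41730
  20–24: 5 × 0.241 × 0.9447 = 1.13836
  25–29: 5 × 0.347 × 0.9400 = 1.63090
  30–34: 5 × 0.156 × 0.9306 = 0.72587
  35–39: 5 × 0.027 × 0.9132 = 0.12328
  40–44: 5 × 0.002 × 0.9041 = 0.00904
  45–49: 5 × 0.000 × 0.8951 = 0.00000
Sum = 4.04475
NRR = 0.490 × 4.04475 = 1.98193
With NRR above 1 the population is above replacement fertility.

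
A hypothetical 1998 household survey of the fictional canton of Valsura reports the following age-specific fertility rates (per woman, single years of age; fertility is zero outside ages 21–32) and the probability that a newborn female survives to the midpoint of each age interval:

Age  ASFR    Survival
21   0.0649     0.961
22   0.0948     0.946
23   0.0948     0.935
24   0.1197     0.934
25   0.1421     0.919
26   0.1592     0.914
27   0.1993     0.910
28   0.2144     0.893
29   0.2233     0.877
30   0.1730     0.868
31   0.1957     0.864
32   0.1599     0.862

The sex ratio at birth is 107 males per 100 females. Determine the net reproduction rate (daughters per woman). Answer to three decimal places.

0.799

Proportion female at birth = 100 / (100 + 107) = 0.48309.
Per-age-group product (1 × ASFR × survival probability):
  21: 1 × 0.0649 × 0.961 = 0.06237
  22: 1 × 0.0948 × 0.946 = 0.08968
  23: 1 × 0.0948 × 0.935 = 0.08864
  24: 1 × 0.1197 × 0.934 = 0.11180
  25: 1 × 0.1421 × 0.919 = 0.13059
  26: 1 × 0.1592 × 0.914 = 0.14551
  27: 1 × 0.1993 × 0.910 = 0.18136
  28: 1 × 0.2144 × 0.893 = 0.19146
  29: 1 × 0.2233 × 0.877 = 0.19583
  30: 1 × 0.1730 × 0.868 = 0.15016
  31: 1 × 0.1957 × 0.864 = 0.16908
  32: 1 × 0.1599 × 0.862 = 0.13783
Sum = 1.65431
NRR = 0.48309 × 1.65431 = 0.79918
With NRR below 1 the population is below replacement fertility.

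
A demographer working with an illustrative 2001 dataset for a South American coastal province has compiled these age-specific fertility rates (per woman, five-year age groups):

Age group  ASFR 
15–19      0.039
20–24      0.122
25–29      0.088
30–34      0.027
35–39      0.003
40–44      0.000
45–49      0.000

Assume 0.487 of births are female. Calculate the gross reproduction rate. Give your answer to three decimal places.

0.679

Proportion female at birth = 0.487.
Sum of ASFRs = 0.039 + 0.122 + 0.088 + 0.027 + 0.003 + 0.000 + 0.000 = 0.279
TFR = 5 × 0.279 = 1.395
GRR = 0.487 × 1.395 = 0.67937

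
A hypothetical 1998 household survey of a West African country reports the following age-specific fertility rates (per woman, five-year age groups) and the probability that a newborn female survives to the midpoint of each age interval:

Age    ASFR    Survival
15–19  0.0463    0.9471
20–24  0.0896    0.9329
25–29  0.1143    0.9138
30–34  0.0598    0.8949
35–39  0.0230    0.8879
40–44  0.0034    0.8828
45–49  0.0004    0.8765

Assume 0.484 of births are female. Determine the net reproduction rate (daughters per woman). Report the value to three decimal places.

Proportion female at birth = 0.484.
Per-age-group product (5 × ASFR × survival probability):
  15–19: 5 × 0.0463 × 0.9471 = 0.21925
  20–24: 5 × 0.0896 × 0.9329 = 0.41794
  25–29: 5 × 0.1143 × 0.9138 = 0.52224
  30–34: 5 × 0.0598 × 0.8949 = 0.26758
  35–39: 5 × 0.0230 × 0.8879 = 0.10211
  40–44: 5 × 0.0034 × 0.8828 = 0.01501
  45–49: 5 × 0.0004 × 0.8765 = 0.00175
Sum = 1.54588
NRR = 0.484 × 1.54588 = 0.74821

0.748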